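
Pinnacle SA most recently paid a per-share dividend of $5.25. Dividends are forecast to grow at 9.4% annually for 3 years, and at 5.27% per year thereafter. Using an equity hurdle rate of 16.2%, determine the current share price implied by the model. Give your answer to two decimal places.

Two-stage DDM. Project D₁…D_3 at 0.094, terminal growth 0.0527, discount at r = 0.162.
D_1 = 5.7435
D_2 = 6.2834
D_3 = 6.8740
Terminal value at t=3: TV = D_4/(r−g) = 7.2363/(0.162−0.0527) = 66.2058
P₀ = 5.7435/(1+0.162)^1 + 6.2834/(1+0.162)^2 + 6.8740/(1+0.162)^3 + 66.2058/(1+0.162)^3 = 56.1741

$56.17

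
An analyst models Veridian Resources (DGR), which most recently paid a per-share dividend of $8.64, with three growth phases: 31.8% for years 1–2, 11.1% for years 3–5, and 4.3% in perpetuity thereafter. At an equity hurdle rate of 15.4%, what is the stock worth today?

$146.99

Three-stage DDM. Project D₁…D_5; terminal Gordon value at t=5 with g = 0.043; discount at r = 0.154.
D_1 = 11.3875
D_2 = 15.0088
D_3 = 16.6747
D_4 = 18.5256
D_5 = 20.5820
TV_5 = 21.4670/(0.154−0.043) = 193.3963
P₀ = Σ Dₜ/(1+r)ᵗ + TV_5/(1+r)^5 = 146.9883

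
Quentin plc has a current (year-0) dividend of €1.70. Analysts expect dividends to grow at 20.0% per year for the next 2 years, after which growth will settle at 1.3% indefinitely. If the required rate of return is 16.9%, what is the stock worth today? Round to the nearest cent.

Two-stage DDM. Project D₁…D_2 at 0.2, terminal growth 0.013, discount at r = 0.169.
D_1 = 2.0400
D_2 = 2.4480
Terminal value at t=2: TV = D_3/(r−g) = 2.4798/(0.169−0.013) = 15.8963
P₀ = 2.0400/(1+0.169)^1 + 2.4480/(1+0.169)^2 + 15.8963/(1+0.169)^2 = 15.1688

€15.17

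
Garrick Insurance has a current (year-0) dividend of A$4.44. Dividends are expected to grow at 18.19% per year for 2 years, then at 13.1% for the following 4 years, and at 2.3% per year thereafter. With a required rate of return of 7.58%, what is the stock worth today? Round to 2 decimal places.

Three-stage DDM. Project D₁…D_6; terminal Gordon value at t=6 with g = 0.023; discount at r = 0.0758.
D_1 = 5.2476
D_2 = 6.2022
D_3 = 7.0147
D_4 = 7.9336
D_5 = 8.9729
D_6 = 10.1483
TV_6 = 10.3817/(0.0758−0.023) = 196.6240
P₀ = Σ Dₜ/(1+r)ᵗ + TV_6/(1+r)^6 = 161.4046

A$161.40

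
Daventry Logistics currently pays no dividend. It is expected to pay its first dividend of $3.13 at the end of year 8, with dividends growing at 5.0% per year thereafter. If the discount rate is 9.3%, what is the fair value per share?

$39.06

Deferred-dividend DDM. At t=7 the remaining stream is a growing perpetuity with first payment D_8 = 3.13.
V_7 = D_8/(r−g) = 3.13/(0.093−0.05) = 72.7907
P₀ = V_7/(1+r)^7 = 72.7907/(1+0.093)^7 = 39.0602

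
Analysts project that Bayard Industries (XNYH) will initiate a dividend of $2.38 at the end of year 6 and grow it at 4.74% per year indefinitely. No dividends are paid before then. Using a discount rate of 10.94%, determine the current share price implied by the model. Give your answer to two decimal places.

Deferred-dividend DDM. At t=5 the remaining stream is a growing perpetuity with first payment D_6 = 2.38.
V_5 = D_6/(r−g) = 2.38/(0.1094−0.0474) = 38.3871
P₀ = V_5/(1+r)^5 = 38.3871/(1+0.1094)^5 = 22.8425

$22.84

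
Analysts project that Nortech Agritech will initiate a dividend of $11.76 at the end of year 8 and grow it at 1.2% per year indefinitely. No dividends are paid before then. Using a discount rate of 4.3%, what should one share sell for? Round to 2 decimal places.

Deferred-dividend DDM. At t=7 the remaining stream is a growing perpetuity with first payment D_8 = 11.76.
V_7 = D_8/(r−g) = 11.76/(0.043−0.012) = 379.3548
P₀ = V_7/(1+r)^7 = 379.3548/(1+0.043)^7 = 282.5241

$282.52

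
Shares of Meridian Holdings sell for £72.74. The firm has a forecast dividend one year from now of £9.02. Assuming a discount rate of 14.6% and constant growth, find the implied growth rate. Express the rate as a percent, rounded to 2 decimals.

2.20%

From P₀ = D₁/(r − g), the implied growth is g = r − D₁/P₀.
g = 0.146 − 9.02/72.74 = 0.146 − 0.12400 = 0.02200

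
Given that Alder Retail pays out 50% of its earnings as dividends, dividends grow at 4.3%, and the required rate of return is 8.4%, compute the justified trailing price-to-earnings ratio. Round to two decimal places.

12.72

Justified trailing P/E = b(1+g)/(r−g) = 0.50×(1+0.043)/(0.084−0.043) = 12.7195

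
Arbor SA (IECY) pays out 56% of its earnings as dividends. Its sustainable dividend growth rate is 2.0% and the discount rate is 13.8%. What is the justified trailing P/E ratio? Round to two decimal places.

4.84

Justified trailing P/E = b(1+g)/(r−g) = 0.56×(1+0.02)/(0.138−0.02) = 4.8407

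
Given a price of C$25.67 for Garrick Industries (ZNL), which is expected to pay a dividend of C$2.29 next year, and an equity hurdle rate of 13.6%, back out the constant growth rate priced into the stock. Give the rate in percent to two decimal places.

4.68%

From P₀ = D₁/(r − g), the implied growth is g = r − D₁/P₀.
g = 0.136 − 2.29/25.67 = 0.136 − 0.08921 = 0.04679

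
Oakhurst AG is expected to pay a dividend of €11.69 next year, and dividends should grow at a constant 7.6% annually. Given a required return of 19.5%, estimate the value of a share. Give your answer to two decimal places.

Gordon growth model: P₀ = D₁/(r − g), with D₁ = 11.69 given directly.
P₀ = 11.6900 / (0.195 − 0.076) = 11.6900 / 0.119 = 98.2353

€98.24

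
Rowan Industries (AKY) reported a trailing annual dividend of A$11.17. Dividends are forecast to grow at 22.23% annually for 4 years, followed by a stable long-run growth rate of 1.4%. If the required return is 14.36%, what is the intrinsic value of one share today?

Two-stage DDM. Project D₁…D_4 at 0.2223, terminal growth 0.014, discount at r = 0.1436.
D_1 = 13.6531
D_2 = 16.6882
D_3 = 20.3980
D_4 = 24.9324
Terminal value at t=4: TV = D_5/(r−g) = 25.2815/(0.1436−0.014) = 195.0731
P₀ = 13.6531/(1+0.1436)^1 + 16.6882/(1+0.1436)^2 + 20.3980/(1+0.1436)^3 + 24.9324/(1+0.1436)^4 + 195.0731/(1+0.1436)^4 = 166.9658

A$166.97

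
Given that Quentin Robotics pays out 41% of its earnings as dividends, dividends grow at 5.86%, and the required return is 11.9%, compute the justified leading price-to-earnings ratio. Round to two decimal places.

6.79

Justified leading P/E = b/(r−g) = 0.41/(0.119−0.0586) = 6.7881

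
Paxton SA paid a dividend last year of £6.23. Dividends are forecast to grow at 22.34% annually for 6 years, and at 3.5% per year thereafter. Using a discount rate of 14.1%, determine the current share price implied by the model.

Two-stage DDM. Project D₁…D_6 at 0.2234, terminal growth 0.035, discount at r = 0.141.
D_1 = 7.6218
D_2 = 9.3245
D_3 = 11.4076
D_4 = 13.9560
D_5 = 17.0738
D_6 = 20.8881
Terminal value at t=6: TV = D_7/(r−g) = 21.6192/(0.141−0.035) = 203.9545
P₀ = 7.6218/(1+0.141)^1 + 9.3245/(1+0.141)^2 + 11.4076/(1+0.141)^3 + 13.9560/(1+0.141)^4 + 17.0738/(1+0.141)^5 + 20.8881/(1+0.141)^6 + 203.9545/(1+0.141)^6 = 140.4826

£140.48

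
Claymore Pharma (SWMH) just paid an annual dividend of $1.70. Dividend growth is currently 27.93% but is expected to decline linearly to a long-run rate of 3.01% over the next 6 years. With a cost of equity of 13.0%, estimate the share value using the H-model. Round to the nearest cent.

$30.25

H-model: P₀ = D₀[(1+g_L) + H(g_S−g_L)]/(r−g_L), with H = 6/2 = 3.
P₀ = 1.70 × [(1+0.0301) + 3×(0.2793−0.0301)] / (0.13−0.0301)
   = 1.70 × 1.7777 / 0.0999 = 30.2512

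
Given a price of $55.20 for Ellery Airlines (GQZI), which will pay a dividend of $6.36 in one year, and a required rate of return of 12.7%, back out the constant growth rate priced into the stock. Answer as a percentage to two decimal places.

1.18%

From P₀ = D₁/(r − g), the implied growth is g = r − D₁/P₀.
g = 0.127 − 6.36/55.20 = 0.127 − 0.11522 = 0.01178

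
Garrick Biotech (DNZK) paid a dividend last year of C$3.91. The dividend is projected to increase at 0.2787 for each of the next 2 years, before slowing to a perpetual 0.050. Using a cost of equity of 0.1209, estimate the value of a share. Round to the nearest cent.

C$84.91

Two-stage DDM. Project D₁…D_2 at 0.2787, terminal growth 0.05, discount at r = 0.1209.
D_1 = 4.9997
D_2 = 6.3931
Terminal value at t=2: TV = D_3/(r−g) = 6.7128/(0.1209−0.05) = 94.6798
P₀ = 4.9997/(1+0.1209)^1 + 6.3931/(1+0.1209)^2 + 94.6798/(1+0.1209)^2 = 84.9058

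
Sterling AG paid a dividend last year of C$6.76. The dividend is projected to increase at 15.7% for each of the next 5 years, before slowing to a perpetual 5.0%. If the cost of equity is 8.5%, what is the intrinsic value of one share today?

C$320.79

Two-stage DDM. Project D₁…D_5 at 0.157, terminal growth 0.05, discount at r = 0.085.
D_1 = 7.8213
D_2 = 9.0493
D_3 = 10.4700
D_4 = 12.1138
D_5 = 14.0157
Terminal value at t=5: TV = D_6/(r−g) = 14.7164/(0.085−0.05) = 420.4697
P₀ = 7.8213/(1+0.085)^1 + 9.0493/(1+0.085)^2 + 10.4700/(1+0.085)^3 + 12.1138/(1+0.085)^4 + 14.0157/(1+0.085)^5 + 420.4697/(1+0.085)^5 = 320.7861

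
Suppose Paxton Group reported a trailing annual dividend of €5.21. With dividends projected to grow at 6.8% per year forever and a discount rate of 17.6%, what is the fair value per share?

€51.52

Gordon growth model: P₀ = D₁/(r − g). D₁ = 5.21 × (1 + 0.068) = 5.5643.
P₀ = 5.5643 / (0.176 − 0.068) = 5.5643 / 0.108 = 51.5211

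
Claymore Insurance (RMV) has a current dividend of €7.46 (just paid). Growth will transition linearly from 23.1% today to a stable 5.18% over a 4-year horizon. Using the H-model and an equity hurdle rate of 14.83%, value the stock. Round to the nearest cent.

€109.02

H-model: P₀ = D₀[(1+g_L) + H(g_S−g_L)]/(r−g_L), with H = 4/2 = 2.
P₀ = 7.46 × [(1+0.0518) + 2×(0.231−0.0518)] / (0.1483−0.0518)
   = 7.46 × 1.4102 / 0.0965 = 109.0165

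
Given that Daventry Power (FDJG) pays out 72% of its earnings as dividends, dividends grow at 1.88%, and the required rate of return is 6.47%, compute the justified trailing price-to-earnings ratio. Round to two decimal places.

15.98

Justified trailing P/E = b(1+g)/(r−g) = 0.72×(1+0.0188)/(0.0647−0.0188) = 15.9812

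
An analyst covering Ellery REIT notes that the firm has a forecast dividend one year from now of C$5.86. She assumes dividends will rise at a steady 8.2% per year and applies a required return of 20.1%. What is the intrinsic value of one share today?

Gordon growth model: P₀ = D₁/(r − g), with D₁ = 5.86 given directly.
P₀ = 5.8600 / (0.201 − 0.082) = 5.8600 / 0.119 = 49.2437

C$49.24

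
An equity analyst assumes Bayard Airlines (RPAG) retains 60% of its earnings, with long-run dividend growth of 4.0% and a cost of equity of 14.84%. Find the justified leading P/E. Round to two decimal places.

3.69

Payout ratio b = 1 − 0.60 = 0.40.
Justified leading P/E = b/(r−g) = 0.40/(0.1484−0.04) = 3.6900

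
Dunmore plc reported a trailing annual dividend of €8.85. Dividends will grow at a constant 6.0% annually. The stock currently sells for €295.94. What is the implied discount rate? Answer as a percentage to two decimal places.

9.17%

Rearranging the constant-growth DDM: r = D₁/P₀ + g.
D₁ = 8.85 × (1 + 0.06) = 9.3810.
r = 9.3810 / 295.94 + 0.06 = 0.03170 + 0.06 = 0.09170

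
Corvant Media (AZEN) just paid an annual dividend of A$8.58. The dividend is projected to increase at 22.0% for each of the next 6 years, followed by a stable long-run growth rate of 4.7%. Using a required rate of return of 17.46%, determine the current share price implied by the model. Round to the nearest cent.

Two-stage DDM. Project D₁…D_6 at 0.22, terminal growth 0.047, discount at r = 0.1746.
D_1 = 10.4676
D_2 = 12.7705
D_3 = 15.5800
D_4 = 19.0076
D_5 = 23.1892
D_6 = 28.2909
Terminal value at t=6: TV = D_7/(r−g) = 29.6205/(0.1746−0.047) = 232.1359
P₀ = 10.4676/(1+0.1746)^1 + 12.7705/(1+0.1746)^2 + 15.5800/(1+0.1746)^3 + 19.0076/(1+0.1746)^4 + 23.1892/(1+0.1746)^5 + 28.2909/(1+0.1746)^6 + 232.1359/(1+0.1746)^6 = 147.3004

A$147.30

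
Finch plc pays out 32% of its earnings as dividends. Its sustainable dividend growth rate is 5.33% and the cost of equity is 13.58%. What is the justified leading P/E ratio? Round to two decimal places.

3.88

Justified leading P/E = b/(r−g) = 0.32/(0.1358−0.0533) = 3.8788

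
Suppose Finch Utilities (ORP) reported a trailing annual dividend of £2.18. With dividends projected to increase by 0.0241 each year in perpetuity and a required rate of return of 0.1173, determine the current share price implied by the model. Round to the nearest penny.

Gordon growth model: P₀ = D₁/(r − g). D₁ = 2.18 × (1 + 0.0241) = 2.2325.
P₀ = 2.2325 / (0.1173 − 0.0241) = 2.2325 / 0.0932 = 23.9543

£23.95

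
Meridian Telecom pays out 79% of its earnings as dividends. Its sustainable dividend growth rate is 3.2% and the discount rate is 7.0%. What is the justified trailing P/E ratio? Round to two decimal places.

21.45

Justified trailing P/E = b(1+g)/(r−g) = 0.79×(1+0.032)/(0.07−0.032) = 21.4547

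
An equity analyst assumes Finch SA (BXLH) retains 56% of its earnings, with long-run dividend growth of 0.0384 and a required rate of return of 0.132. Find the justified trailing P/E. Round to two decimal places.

4.88

Payout ratio b = 1 − 0.56 = 0.44.
Justified trailing P/E = b(1+g)/(r−g) = 0.44×(1+0.0384)/(0.132−0.0384) = 4.8814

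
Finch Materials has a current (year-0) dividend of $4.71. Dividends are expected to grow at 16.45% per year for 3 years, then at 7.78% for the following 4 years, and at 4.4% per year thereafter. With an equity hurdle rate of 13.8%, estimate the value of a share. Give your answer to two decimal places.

$77.55

Three-stage DDM. Project D₁…D_7; terminal Gordon value at t=7 with g = 0.044; discount at r = 0.138.
D_1 = 5.4848
D_2 = 6.3870
D_3 = 7.4377
D_4 = 8.0164
D_5 = 8.6400
D_6 = 9.3122
D_7 = 10.0367
TV_7 = 10.4783/(0.138−0.044) = 111.4717
P₀ = Σ Dₜ/(1+r)ᵗ + TV_7/(1+r)^7 = 77.5524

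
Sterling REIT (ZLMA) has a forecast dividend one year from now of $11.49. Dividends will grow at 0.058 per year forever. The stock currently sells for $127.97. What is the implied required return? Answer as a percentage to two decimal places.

14.78%

Rearranging the constant-growth DDM: r = D₁/P₀ + g.
r = 11.4900 / 127.97 + 0.058 = 0.08979 + 0.058 = 0.14779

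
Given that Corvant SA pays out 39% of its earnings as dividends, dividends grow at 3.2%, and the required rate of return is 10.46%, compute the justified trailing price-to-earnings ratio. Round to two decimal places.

Justified trailing P/E = b(1+g)/(r−g) = 0.39×(1+0.032)/(0.1046−0.032) = 5.5438

5.54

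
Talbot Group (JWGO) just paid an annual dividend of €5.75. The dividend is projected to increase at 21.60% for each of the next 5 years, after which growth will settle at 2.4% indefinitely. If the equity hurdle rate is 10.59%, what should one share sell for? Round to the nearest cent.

€154.12

Two-stage DDM. Project D₁…D_5 at 0.216, terminal growth 0.024, discount at r = 0.1059.
D_1 = 6.9920
D_2 = 8.5023
D_3 = 10.3388
D_4 = 12.5719
D_5 = 15.2875
Terminal value at t=5: TV = D_6/(r−g) = 15.6544/(0.1059−0.024) = 191.1401
P₀ = 6.9920/(1+0.1059)^1 + 8.5023/(1+0.1059)^2 + 10.3388/(1+0.1059)^3 + 12.5719/(1+0.1059)^4 + 15.2875/(1+0.1059)^5 + 191.1401/(1+0.1059)^5 = 154.1158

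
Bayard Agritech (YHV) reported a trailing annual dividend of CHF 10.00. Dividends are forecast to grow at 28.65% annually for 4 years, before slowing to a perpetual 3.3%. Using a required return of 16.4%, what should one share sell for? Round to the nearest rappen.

CHF 169.36

Two-stage DDM. Project D₁…D_4 at 0.2865, terminal growth 0.033, discount at r = 0.164.
D_1 = 12.8650
D_2 = 16.5508
D_3 = 21.2926
D_4 = 27.3930
Terminal value at t=4: TV = D_5/(r−g) = 28.2969/(0.164−0.033) = 216.0072
P₀ = 12.8650/(1+0.164)^1 + 16.5508/(1+0.164)^2 + 21.2926/(1+0.164)^3 + 27.3930/(1+0.164)^4 + 216.0072/(1+0.164)^4 = 169.3585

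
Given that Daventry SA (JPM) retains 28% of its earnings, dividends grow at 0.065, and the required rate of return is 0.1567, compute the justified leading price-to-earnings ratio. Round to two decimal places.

7.85

Payout ratio b = 1 − 0.28 = 0.72.
Justified leading P/E = b/(r−g) = 0.72/(0.1567−0.065) = 7.8517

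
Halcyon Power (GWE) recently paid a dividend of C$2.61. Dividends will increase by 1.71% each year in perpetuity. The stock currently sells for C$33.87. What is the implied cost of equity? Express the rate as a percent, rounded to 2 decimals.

Rearranging the constant-growth DDM: r = D₁/P₀ + g.
D₁ = 2.61 × (1 + 0.0171) = 2.6546.
r = 2.6546 / 33.87 + 0.0171 = 0.07838 + 0.0171 = 0.09548

9.55%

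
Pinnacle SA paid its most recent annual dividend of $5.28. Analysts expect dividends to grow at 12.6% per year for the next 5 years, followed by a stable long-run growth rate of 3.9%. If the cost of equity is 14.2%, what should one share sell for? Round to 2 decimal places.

Two-stage DDM. Project D₁…D_5 at 0.126, terminal growth 0.039, discount at r = 0.142.
D_1 = 5.9453
D_2 = 6.6944
D_3 = 7.5379
D_4 = 8.4877
D_5 = 9.5571
Terminal value at t=5: TV = D_6/(r−g) = 9.9298/(0.142−0.039) = 96.4060
P₀ = 5.9453/(1+0.142)^1 + 6.6944/(1+0.142)^2 + 7.5379/(1+0.142)^3 + 8.4877/(1+0.142)^4 + 9.5571/(1+0.142)^5 + 96.4060/(1+0.142)^5 = 74.9442

$74.94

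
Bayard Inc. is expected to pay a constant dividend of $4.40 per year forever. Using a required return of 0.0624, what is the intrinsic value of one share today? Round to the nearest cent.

$70.51

Zero-growth DDM (perpetuity): P₀ = D/r = 4.40 / 0.0624 = 70.5128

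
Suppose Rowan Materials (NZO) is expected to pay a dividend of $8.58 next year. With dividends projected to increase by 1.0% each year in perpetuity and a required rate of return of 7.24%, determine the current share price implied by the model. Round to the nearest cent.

Gordon growth model: P₀ = D₁/(r − g), with D₁ = 8.58 given directly.
P₀ = 8.5800 / (0.0724 − 0.01) = 8.5800 / 0.0624 = 137.5000

$137.50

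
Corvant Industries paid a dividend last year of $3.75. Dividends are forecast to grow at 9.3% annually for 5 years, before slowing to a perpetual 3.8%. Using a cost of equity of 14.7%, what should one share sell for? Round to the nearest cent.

$44.32

Two-stage DDM. Project D₁…D_5 at 0.093, terminal growth 0.038, discount at r = 0.147.
D_1 = 4.0987
D_2 = 4.4799
D_3 = 4.8966
D_4 = 5.3519
D_5 = 5.8497
Terminal value at t=5: TV = D_6/(r−g) = 6.0720/(0.147−0.038) = 55.7061
P₀ = 4.0987/(1+0.147)^1 + 4.4799/(1+0.147)^2 + 4.8966/(1+0.147)^3 + 5.3519/(1+0.147)^4 + 5.8497/(1+0.147)^5 + 55.7061/(1+0.147)^5 = 44.3221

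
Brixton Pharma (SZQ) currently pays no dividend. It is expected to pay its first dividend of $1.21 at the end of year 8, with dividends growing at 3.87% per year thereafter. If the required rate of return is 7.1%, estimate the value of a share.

$23.18

Deferred-dividend DDM. At t=7 the remaining stream is a growing perpetuity with first payment D_8 = 1.21.
V_7 = D_8/(r−g) = 1.21/(0.071−0.0387) = 37.4613
P₀ = V_7/(1+r)^7 = 37.4613/(1+0.071)^7 = 23.1770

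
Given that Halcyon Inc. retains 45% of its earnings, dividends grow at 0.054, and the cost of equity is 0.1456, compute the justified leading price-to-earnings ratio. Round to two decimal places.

6.00

Payout ratio b = 1 − 0.45 = 0.55.
Justified leading P/E = b/(r−g) = 0.55/(0.1456−0.054) = 6.0044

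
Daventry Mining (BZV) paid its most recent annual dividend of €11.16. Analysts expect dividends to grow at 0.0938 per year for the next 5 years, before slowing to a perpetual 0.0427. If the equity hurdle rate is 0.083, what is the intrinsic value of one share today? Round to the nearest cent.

€360.93

Two-stage DDM. Project D₁…D_5 at 0.0938, terminal growth 0.0427, discount at r = 0.083.
D_1 = 12.2068
D_2 = 13.3518
D_3 = 14.6042
D_4 = 15.9741
D_5 = 17.4724
Terminal value at t=5: TV = D_6/(r−g) = 18.2185/(0.083−0.0427) = 452.0725
P₀ = 12.2068/(1+0.083)^1 + 13.3518/(1+0.083)^2 + 14.6042/(1+0.083)^3 + 15.9741/(1+0.083)^4 + 17.4724/(1+0.083)^5 + 452.0725/(1+0.083)^5 = 360.9268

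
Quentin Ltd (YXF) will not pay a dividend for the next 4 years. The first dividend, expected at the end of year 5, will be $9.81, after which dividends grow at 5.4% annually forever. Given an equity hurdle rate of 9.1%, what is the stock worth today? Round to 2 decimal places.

$187.14

Deferred-dividend DDM. At t=4 the remaining stream is a growing perpetuity with first payment D_5 = 9.81.
V_4 = D_5/(r−g) = 9.81/(0.091−0.054) = 265.1351
P₀ = V_4/(1+r)^4 = 265.1351/(1+0.091)^4 = 187.1407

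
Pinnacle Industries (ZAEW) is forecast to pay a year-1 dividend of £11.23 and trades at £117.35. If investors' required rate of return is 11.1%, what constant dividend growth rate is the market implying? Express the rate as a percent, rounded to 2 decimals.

From P₀ = D₁/(r − g), the implied growth is g = r − D₁/P₀.
g = 0.111 − 11.23/117.35 = 0.111 − 0.09570 = 0.01530

1.53%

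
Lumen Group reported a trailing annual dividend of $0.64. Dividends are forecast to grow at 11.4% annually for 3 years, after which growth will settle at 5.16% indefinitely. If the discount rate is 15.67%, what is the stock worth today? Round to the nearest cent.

$7.50

Two-stage DDM. Project D₁…D_3 at 0.114, terminal growth 0.0516, discount at r = 0.1567.
D_1 = 0.7130
D_2 = 0.7942
D_3 = 0.8848
Terminal value at t=3: TV = D_4/(r−g) = 0.9304/(0.1567−0.0516) = 8.8529
P₀ = 0.7130/(1+0.1567)^1 + 0.7942/(1+0.1567)^2 + 0.8848/(1+0.1567)^3 + 8.8529/(1+0.1567)^3 = 7.5020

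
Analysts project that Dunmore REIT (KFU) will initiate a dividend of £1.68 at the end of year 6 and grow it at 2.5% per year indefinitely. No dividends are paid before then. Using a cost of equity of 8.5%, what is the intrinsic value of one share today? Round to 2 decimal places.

£18.62

Deferred-dividend DDM. At t=5 the remaining stream is a growing perpetuity with first payment D_6 = 1.68.
V_5 = D_6/(r−g) = 1.68/(0.085−0.025) = 28.0000
P₀ = V_5/(1+r)^5 = 28.0000/(1+0.085)^5 = 18.6213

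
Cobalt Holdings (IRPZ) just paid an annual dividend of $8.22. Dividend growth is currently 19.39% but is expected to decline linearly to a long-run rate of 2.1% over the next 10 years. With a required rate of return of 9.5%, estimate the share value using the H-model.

$209.44

H-model: P₀ = D₀[(1+g_L) + H(g_S−g_L)]/(r−g_L), with H = 10/2 = 5.
P₀ = 8.22 × [(1+0.021) + 5×(0.1939−0.021)] / (0.095−0.021)
   = 8.22 × 1.8855 / 0.074 = 209.4434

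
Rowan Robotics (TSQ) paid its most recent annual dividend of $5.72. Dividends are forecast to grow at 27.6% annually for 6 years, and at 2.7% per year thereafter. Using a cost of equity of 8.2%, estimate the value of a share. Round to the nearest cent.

$350.88

Two-stage DDM. Project D₁…D_6 at 0.276, terminal growth 0.027, discount at r = 0.082.
D_1 = 7.2987
D_2 = 9.3132
D_3 = 11.8836
D_4 = 15.1635
D_5 = 19.3486
D_6 = 24.6888
Terminal value at t=6: TV = D_7/(r−g) = 25.3554/(0.082−0.027) = 461.0073
P₀ = 7.2987/(1+0.082)^1 + 9.3132/(1+0.082)^2 + 11.8836/(1+0.082)^3 + 15.1635/(1+0.082)^4 + 19.3486/(1+0.082)^5 + 24.6888/(1+0.082)^6 + 461.0073/(1+0.082)^6 = 350.8846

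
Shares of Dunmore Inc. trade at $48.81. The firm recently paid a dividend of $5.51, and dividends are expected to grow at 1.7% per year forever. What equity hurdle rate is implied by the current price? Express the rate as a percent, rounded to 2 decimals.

13.18%

Rearranging the constant-growth DDM: r = D₁/P₀ + g.
D₁ = 5.51 × (1 + 0.017) = 5.6037.
r = 5.6037 / 48.81 + 0.017 = 0.11481 + 0.017 = 0.13181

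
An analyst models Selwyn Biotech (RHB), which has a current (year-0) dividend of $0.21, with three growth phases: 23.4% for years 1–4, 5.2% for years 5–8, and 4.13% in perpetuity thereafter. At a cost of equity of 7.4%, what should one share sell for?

$13.32

Three-stage DDM. Project D₁…D_8; terminal Gordon value at t=8 with g = 0.0413; discount at r = 0.074.
D_1 = 0.2591
D_2 = 0.3198
D_3 = 0.3946
D_4 = 0.4869
D_5 = 0.5123
D_6 = 0.5389
D_7 = 0.5669
D_8 = 0.5964
TV_8 = 0.6210/(0.074−0.0413) = 18.9920
P₀ = Σ Dₜ/(1+r)ᵗ + TV_8/(1+r)^8 = 13.3220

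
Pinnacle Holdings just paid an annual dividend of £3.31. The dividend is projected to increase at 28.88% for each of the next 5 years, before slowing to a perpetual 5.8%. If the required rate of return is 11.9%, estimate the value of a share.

Two-stage DDM. Project D₁…D_5 at 0.2888, terminal growth 0.058, discount at r = 0.119.
D_1 = 4.2659
D_2 = 5.4979
D_3 = 7.0857
D_4 = 9.1321
D_5 = 11.7694
Terminal value at t=5: TV = D_6/(r−g) = 12.4521/(0.119−0.058) = 204.1322
P₀ = 4.2659/(1+0.119)^1 + 5.4979/(1+0.119)^2 + 7.0857/(1+0.119)^3 + 9.1321/(1+0.119)^4 + 11.7694/(1+0.119)^5 + 204.1322/(1+0.119)^5 = 142.1412

£142.14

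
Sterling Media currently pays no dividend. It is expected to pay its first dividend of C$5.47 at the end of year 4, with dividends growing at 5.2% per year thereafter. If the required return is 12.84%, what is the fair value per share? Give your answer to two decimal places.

Deferred-dividend DDM. At t=3 the remaining stream is a growing perpetuity with first payment D_4 = 5.47.
V_3 = D_4/(r−g) = 5.47/(0.1284−0.052) = 71.5969
P₀ = V_3/(1+r)^3 = 71.5969/(1+0.1284)^3 = 49.8316

C$49.83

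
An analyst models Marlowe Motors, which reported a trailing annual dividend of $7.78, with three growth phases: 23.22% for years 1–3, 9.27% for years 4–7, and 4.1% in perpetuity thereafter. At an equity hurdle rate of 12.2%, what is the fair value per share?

$185.97

Three-stage DDM. Project D₁…D_7; terminal Gordon value at t=7 with g = 0.041; discount at r = 0.122.
D_1 = 9.5865
D_2 = 11.8125
D_3 = 14.5554
D_4 = 15.9047
D_5 = 17.3790
D_6 = 18.9900
D_7 = 20.7504
TV_7 = 21.6012/(0.122−0.041) = 266.6814
P₀ = Σ Dₜ/(1+r)ᵗ + TV_7/(1+r)^7 = 185.9663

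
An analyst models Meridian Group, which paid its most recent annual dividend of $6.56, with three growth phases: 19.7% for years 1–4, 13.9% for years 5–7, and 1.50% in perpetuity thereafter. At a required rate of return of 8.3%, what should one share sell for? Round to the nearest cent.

Three-stage DDM. Project D₁…D_7; terminal Gordon value at t=7 with g = 0.015; discount at r = 0.083.
D_1 = 7.8523
D_2 = 9.3992
D_3 = 11.2509
D_4 = 13.4673
D_5 = 15.3393
D_6 = 17.4714
D_7 = 19.8999
TV_7 = 20.1984/(0.083−0.015) = 297.0358
P₀ = Σ Dₜ/(1+r)ᵗ + TV_7/(1+r)^7 = 236.4080

$236.41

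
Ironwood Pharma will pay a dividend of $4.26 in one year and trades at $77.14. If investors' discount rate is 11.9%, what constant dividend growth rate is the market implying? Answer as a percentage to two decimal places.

6.38%

From P₀ = D₁/(r − g), the implied growth is g = r − D₁/P₀.
g = 0.119 − 4.26/77.14 = 0.119 − 0.05522 = 0.06378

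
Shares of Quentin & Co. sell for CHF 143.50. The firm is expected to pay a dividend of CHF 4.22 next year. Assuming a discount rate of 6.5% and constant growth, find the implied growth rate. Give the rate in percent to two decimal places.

From P₀ = D₁/(r − g), the implied growth is g = r − D₁/P₀.
g = 0.065 − 4.22/143.50 = 0.065 − 0.02941 = 0.03559

3.56%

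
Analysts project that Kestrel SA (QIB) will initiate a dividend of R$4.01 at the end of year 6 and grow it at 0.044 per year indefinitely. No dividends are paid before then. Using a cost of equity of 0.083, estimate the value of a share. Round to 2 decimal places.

R$69.01

Deferred-dividend DDM. At t=5 the remaining stream is a growing perpetuity with first payment D_6 = 4.01.
V_5 = D_6/(r−g) = 4.01/(0.083−0.044) = 102.8205
P₀ = V_5/(1+r)^5 = 102.8205/(1+0.083)^5 = 69.0140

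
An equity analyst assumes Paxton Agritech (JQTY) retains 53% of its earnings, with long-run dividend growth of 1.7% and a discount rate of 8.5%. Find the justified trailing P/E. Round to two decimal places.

Payout ratio b = 1 − 0.53 = 0.47.
Justified trailing P/E = b(1+g)/(r−g) = 0.47×(1+0.017)/(0.085−0.017) = 7.0293

7.03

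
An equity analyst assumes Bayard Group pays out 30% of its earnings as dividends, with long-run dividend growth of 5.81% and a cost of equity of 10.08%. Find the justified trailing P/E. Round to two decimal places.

Justified trailing P/E = b(1+g)/(r−g) = 0.30×(1+0.0581)/(0.1008−0.0581) = 7.4340

7.43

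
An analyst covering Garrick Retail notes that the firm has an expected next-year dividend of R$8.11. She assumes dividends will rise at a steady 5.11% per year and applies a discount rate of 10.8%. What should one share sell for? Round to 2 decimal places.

Gordon growth model: P₀ = D₁/(r − g), with D₁ = 8.11 given directly.
P₀ = 8.1100 / (0.108 − 0.0511) = 8.1100 / 0.0569 = 142.5308

R$142.53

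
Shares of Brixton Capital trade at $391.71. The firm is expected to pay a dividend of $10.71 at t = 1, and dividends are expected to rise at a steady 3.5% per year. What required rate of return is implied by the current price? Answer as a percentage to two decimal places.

6.23%

Rearranging the constant-growth DDM: r = D₁/P₀ + g.
r = 10.7100 / 391.71 + 0.035 = 0.02734 + 0.035 = 0.06234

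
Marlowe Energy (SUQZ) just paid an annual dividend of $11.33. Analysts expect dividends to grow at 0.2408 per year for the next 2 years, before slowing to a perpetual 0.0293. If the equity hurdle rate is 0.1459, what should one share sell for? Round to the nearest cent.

$142.82

Two-stage DDM. Project D₁…D_2 at 0.2408, terminal growth 0.0293, discount at r = 0.1459.
D_1 = 14.0583
D_2 = 17.4435
Terminal value at t=2: TV = D_3/(r−g) = 17.9546/(0.1459−0.0293) = 153.9845
P₀ = 14.0583/(1+0.1459)^1 + 17.4435/(1+0.1459)^2 + 153.9845/(1+0.1459)^2 = 142.8217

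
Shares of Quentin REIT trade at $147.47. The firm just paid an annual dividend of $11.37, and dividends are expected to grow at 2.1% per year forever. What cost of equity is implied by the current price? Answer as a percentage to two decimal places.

Rearranging the constant-growth DDM: r = D₁/P₀ + g.
D₁ = 11.37 × (1 + 0.021) = 11.6088.
r = 11.6088 / 147.47 + 0.021 = 0.07872 + 0.021 = 0.09972

9.97%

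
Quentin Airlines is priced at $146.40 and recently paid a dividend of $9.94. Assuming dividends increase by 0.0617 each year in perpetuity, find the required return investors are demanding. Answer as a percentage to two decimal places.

13.38%

Rearranging the constant-growth DDM: r = D₁/P₀ + g.
D₁ = 9.94 × (1 + 0.0617) = 10.5533.
r = 10.5533 / 146.40 + 0.0617 = 0.07209 + 0.0617 = 0.13379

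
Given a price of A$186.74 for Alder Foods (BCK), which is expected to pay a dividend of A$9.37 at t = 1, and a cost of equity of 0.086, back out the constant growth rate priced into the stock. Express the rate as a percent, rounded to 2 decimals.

3.58%

From P₀ = D₁/(r − g), the implied growth is g = r − D₁/P₀.
g = 0.086 − 9.37/186.74 = 0.086 − 0.05018 = 0.03582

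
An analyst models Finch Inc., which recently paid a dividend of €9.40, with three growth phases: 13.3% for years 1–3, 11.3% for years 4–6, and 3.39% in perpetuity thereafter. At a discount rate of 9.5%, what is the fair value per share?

€247.52

Three-stage DDM. Project D₁…D_6; terminal Gordon value at t=6 with g = 0.0339; discount at r = 0.095.
D_1 = 10.6502
D_2 = 12.0667
D_3 = 13.6715
D_4 = 15.2164
D_5 = 16.9359
D_6 = 18.8496
TV_6 = 19.4886/(0.095−0.0339) = 318.9631
P₀ = Σ Dₜ/(1+r)ᵗ + TV_6/(1+r)^6 = 247.5160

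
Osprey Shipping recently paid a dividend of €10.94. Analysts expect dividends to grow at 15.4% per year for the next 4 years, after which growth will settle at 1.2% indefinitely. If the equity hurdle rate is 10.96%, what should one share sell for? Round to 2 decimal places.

Two-stage DDM. Project D₁…D_4 at 0.154, terminal growth 0.012, discount at r = 0.1096.
D_1 = 12.6248
D_2 = 14.5690
D_3 = 16.8126
D_4 = 19.4017
Terminal value at t=4: TV = D_5/(r−g) = 19.6346/(0.1096−0.012) = 201.1737
P₀ = 12.6248/(1+0.1096)^1 + 14.5690/(1+0.1096)^2 + 16.8126/(1+0.1096)^3 + 19.4017/(1+0.1096)^4 + 201.1737/(1+0.1096)^4 = 181.0268

€181.03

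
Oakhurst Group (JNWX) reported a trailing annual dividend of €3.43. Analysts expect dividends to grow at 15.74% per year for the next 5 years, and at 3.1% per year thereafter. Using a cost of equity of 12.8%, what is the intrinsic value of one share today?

€60.00

Two-stage DDM. Project D₁…D_5 at 0.1574, terminal growth 0.031, discount at r = 0.128.
D_1 = 3.9699
D_2 = 4.5947
D_3 = 5.3180
D_4 = 6.1550
D_5 = 7.1238
Terminal value at t=5: TV = D_6/(r−g) = 7.3446/(0.128−0.031) = 75.7179
P₀ = 3.9699/(1+0.128)^1 + 4.5947/(1+0.128)^2 + 5.3180/(1+0.128)^3 + 6.1550/(1+0.128)^4 + 7.1238/(1+0.128)^5 + 75.7179/(1+0.128)^5 = 60.0008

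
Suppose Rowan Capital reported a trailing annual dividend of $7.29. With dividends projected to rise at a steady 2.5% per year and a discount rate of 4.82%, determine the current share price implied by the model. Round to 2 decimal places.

Gordon growth model: P₀ = D₁/(r − g). D₁ = 7.29 × (1 + 0.025) = 7.4722.
P₀ = 7.4722 / (0.0482 − 0.025) = 7.4722 / 0.0232 = 322.0797

$322.08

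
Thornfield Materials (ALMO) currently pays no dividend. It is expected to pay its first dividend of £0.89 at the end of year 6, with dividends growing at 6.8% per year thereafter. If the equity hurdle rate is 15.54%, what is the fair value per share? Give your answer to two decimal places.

Deferred-dividend DDM. At t=5 the remaining stream is a growing perpetuity with first payment D_6 = 0.89.
V_5 = D_6/(r−g) = 0.89/(0.1554−0.068) = 10.1831
P₀ = V_5/(1+r)^5 = 10.1831/(1+0.1554)^5 = 4.9456

£4.95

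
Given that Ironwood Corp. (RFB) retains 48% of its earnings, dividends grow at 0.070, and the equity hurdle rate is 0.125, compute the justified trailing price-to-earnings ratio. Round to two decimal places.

Payout ratio b = 1 − 0.48 = 0.52.
Justified trailing P/E = b(1+g)/(r−g) = 0.52×(1+0.07)/(0.125−0.07) = 10.1164

10.12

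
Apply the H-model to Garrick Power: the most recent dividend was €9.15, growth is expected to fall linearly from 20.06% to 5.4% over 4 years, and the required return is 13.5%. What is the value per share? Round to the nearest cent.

€152.18

H-model: P₀ = D₀[(1+g_L) + H(g_S−g_L)]/(r−g_L), with H = 4/2 = 2.
P₀ = 9.15 × [(1+0.054) + 2×(0.2006−0.054)] / (0.135−0.054)
   = 9.15 × 1.3472 / 0.081 = 152.1837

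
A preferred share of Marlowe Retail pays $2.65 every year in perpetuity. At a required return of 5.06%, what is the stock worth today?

Zero-growth DDM (perpetuity): P₀ = D/r = 2.65 / 0.0506 = 52.3715

$52.37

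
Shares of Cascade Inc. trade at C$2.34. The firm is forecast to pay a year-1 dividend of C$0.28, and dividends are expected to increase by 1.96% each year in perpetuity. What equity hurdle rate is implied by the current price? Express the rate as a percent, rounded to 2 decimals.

Rearranging the constant-growth DDM: r = D₁/P₀ + g.
r = 0.2800 / 2.34 + 0.0196 = 0.11966 + 0.0196 = 0.13926

13.93%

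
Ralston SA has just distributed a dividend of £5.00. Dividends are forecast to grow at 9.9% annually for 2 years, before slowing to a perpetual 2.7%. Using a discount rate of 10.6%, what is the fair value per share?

£74.09

Two-stage DDM. Project D₁…D_2 at 0.099, terminal growth 0.027, discount at r = 0.106.
D_1 = 5.4950
D_2 = 6.0390
Terminal value at t=2: TV = D_3/(r−g) = 6.2021/(0.106−0.027) = 78.5071
P₀ = 5.4950/(1+0.106)^1 + 6.0390/(1+0.106)^2 + 78.5071/(1+0.106)^2 = 74.0851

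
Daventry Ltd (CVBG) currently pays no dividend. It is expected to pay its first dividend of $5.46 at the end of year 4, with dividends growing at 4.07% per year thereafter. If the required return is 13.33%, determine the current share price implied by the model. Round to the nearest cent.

Deferred-dividend DDM. At t=3 the remaining stream is a growing perpetuity with first payment D_4 = 5.46.
V_3 = D_4/(r−g) = 5.46/(0.1333−0.0407) = 58.9633
P₀ = V_3/(1+r)^3 = 58.9633/(1+0.1333)^3 = 40.5086

$40.51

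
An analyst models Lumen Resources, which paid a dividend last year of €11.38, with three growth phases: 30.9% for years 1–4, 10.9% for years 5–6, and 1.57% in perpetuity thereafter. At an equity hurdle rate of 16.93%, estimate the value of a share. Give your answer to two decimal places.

Three-stage DDM. Project D₁…D_6; terminal Gordon value at t=6 with g = 0.0157; discount at r = 0.1693.
D_1 = 14.8964
D_2 = 19.4994
D_3 = 25.5247
D_4 = 33.4119
D_5 = 37.0538
D_6 = 41.0926
TV_6 = 41.7378/(0.1693−0.0157) = 271.7304
P₀ = Σ Dₜ/(1+r)ᵗ + TV_6/(1+r)^6 = 200.1802

€200.18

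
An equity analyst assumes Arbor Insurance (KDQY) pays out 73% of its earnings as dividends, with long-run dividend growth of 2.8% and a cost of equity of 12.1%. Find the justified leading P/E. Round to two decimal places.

7.85

Justified leading P/E = b/(r−g) = 0.73/(0.121−0.028) = 7.8495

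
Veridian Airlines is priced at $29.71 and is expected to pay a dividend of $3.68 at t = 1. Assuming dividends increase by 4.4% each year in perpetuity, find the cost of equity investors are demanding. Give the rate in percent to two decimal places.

Rearranging the constant-growth DDM: r = D₁/P₀ + g.
r = 3.6800 / 29.71 + 0.044 = 0.12386 + 0.044 = 0.16786

16.79%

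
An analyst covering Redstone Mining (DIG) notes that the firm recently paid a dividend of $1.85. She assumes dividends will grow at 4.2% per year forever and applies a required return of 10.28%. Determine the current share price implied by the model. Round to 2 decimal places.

Gordon growth model: P₀ = D₁/(r − g). D₁ = 1.85 × (1 + 0.042) = 1.9277.
P₀ = 1.9277 / (0.1028 − 0.042) = 1.9277 / 0.0608 = 31.7056

$31.71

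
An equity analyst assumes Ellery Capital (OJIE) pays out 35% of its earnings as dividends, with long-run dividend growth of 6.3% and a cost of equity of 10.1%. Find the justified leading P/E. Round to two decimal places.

Justified leading P/E = b/(r−g) = 0.35/(0.101−0.063) = 9.2105

9.21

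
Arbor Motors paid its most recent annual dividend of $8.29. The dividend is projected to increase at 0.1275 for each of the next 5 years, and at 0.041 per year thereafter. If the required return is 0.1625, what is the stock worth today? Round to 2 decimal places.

Two-stage DDM. Project D₁…D_5 at 0.1275, terminal growth 0.041, discount at r = 0.1625.
D_1 = 9.3470
D_2 = 10.5387
D_3 = 11.8824
D_4 = 13.3974
D_5 = 15.1056
Terminal value at t=5: TV = D_6/(r−g) = 15.7249/(0.1625−0.041) = 129.4231
P₀ = 9.3470/(1+0.1625)^1 + 10.5387/(1+0.1625)^2 + 11.8824/(1+0.1625)^3 + 13.3974/(1+0.1625)^4 + 15.1056/(1+0.1625)^5 + 129.4231/(1+0.1625)^5 = 98.8133

$98.81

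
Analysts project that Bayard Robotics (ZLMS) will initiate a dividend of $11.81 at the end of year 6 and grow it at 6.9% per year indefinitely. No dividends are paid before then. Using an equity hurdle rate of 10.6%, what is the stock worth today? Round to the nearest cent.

$192.87

Deferred-dividend DDM. At t=5 the remaining stream is a growing perpetuity with first payment D_6 = 11.81.
V_5 = D_6/(r−g) = 11.81/(0.106−0.069) = 319.1892
P₀ = V_5/(1+r)^5 = 319.1892/(1+0.106)^5 = 192.8735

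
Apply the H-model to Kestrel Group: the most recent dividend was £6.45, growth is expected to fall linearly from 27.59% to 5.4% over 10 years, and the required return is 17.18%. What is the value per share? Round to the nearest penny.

H-model: P₀ = D₀[(1+g_L) + H(g_S−g_L)]/(r−g_L), with H = 10/2 = 5.
P₀ = 6.45 × [(1+0.054) + 5×(0.2759−0.054)] / (0.1718−0.054)
   = 6.45 × 2.1635 / 0.1178 = 118.4599

£118.46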